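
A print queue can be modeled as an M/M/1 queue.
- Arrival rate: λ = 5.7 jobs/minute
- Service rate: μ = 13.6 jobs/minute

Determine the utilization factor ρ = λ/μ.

Server utilization: ρ = λ/μ
ρ = 5.7/13.6 = 0.4191
The server is busy 41.91% of the time.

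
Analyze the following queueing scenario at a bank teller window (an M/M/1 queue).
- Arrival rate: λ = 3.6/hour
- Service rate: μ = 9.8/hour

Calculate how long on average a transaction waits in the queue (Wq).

First, compute utilization: ρ = λ/μ = 3.6/9.8 = 0.3673
For M/M/1: Wq = λ/(μ(μ-λ))
Wq = 3.6/(9.8 × (9.8-3.6))
Wq = 3.6/(9.8 × 6.20)
Wq = 0.05925 hours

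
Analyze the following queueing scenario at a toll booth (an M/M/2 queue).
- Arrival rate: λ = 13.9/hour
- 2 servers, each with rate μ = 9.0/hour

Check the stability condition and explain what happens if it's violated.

Stability requires ρ = λ/(cμ) < 1
ρ = 13.9/(2 × 9.0) = 13.9/18.00 = 0.7722
Since 0.7722 < 1, the system is STABLE.
The servers are busy 77.22% of the time.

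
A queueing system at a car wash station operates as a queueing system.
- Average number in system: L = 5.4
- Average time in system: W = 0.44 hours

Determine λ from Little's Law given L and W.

Little's Law: L = λW, so λ = L/W
λ = 5.4/0.44 = 12.2727 cars/hour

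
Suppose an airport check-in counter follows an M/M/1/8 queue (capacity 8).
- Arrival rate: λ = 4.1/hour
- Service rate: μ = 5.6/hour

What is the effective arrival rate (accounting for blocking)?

ρ = λ/μ = 4.1/5.6 = 0.73214
P₀ = (1-ρ)/(1-ρ^(K+1)) = (1-0.73214)/(1-0.73214^9) = 0.2679/0.9396 = 0.2851
P_K = P₀×ρ^K = 0.2851 × 0.73214^8 = 0.2851 × 0.08256 = 0.02354
λ_eff = λ(1-P_K) = 4.1 × (1 - 0.02354) = 4.1 × 0.97646 = 4.0035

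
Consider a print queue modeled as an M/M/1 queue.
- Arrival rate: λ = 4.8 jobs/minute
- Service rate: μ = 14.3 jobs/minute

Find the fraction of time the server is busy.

Server utilization: ρ = λ/μ
ρ = 4.8/14.3 = 0.3357
The server is busy 33.57% of the time.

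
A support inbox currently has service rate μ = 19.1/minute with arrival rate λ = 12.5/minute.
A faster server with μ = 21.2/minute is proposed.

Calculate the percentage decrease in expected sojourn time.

System 1: ρ₁ = 12.5/19.1 = 0.6545, W₁ = 1/(19.1-12.5) = 0.15152
System 2: ρ₂ = 12.5/21.2 = 0.5896, W₂ = 1/(21.2-12.5) = 0.11494
Improvement: (W₁-W₂)/W₁ = (0.15152-0.11494)/0.15152 = 24.14%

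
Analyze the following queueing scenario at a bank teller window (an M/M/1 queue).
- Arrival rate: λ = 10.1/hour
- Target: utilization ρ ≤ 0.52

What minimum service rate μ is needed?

ρ = λ/μ, so μ = λ/ρ
μ ≥ 10.1/0.52 = 19.4231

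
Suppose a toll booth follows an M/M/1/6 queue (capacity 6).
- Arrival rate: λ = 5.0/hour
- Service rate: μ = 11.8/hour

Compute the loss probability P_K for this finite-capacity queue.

ρ = λ/μ = 5.0/11.8 = 0.42373
P₀ = (1-ρ)/(1-ρ^(K+1)) = (1-0.42373)/(1-0.42373^7) = 0.5763/0.9975 = 0.5777
P_K = P₀×ρ^K = 0.5777 × 0.42373^6 = 0.5777 × 0.005788 = 0.003344
Blocking probability = 0.33%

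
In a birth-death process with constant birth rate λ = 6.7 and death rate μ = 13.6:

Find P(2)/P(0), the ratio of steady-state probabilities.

For constant rates: P(n)/P(0) = (λ/μ)^n
P(2)/P(0) = (6.7/13.6)^2 = 0.4926^2 = 0.2427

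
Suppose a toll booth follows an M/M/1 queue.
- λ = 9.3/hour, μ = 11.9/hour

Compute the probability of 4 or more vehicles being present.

ρ = λ/μ = 9.3/11.9 = 0.7815
P(N ≥ n) = ρⁿ
P(N ≥ 4) = 0.7815^4
P(N ≥ 4) = 0.3730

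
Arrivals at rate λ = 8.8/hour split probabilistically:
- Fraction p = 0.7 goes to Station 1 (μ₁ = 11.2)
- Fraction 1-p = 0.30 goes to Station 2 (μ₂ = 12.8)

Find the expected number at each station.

Effective rates: λ₁ = 8.8×0.7 = 6.16, λ₂ = 8.8×0.30 = 2.64
Station 1: ρ₁ = 6.16/11.2 = 0.5500, L₁ = ρ₁/(1-ρ₁) = 0.5500/(1-0.5500) = 1.2222
Station 2: ρ₂ = 2.64/12.8 = 0.20625, L₂ = ρ₂/(1-ρ₂) = 0.20625/(1-0.20625) = 0.2598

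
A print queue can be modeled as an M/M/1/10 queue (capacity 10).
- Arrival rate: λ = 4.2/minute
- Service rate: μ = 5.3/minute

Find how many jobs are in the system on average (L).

ρ = λ/μ = 4.2/5.3 = 0.79245
P₀ = (1-ρ)/(1-ρ^(K+1)) = (1-0.79245)/(1-0.79245^11) = 0.2076/0.9226 = 0.2250
P_K = P₀×ρ^K = 0.2250 × 0.79245^10 = 0.2250 × 0.09766 = 0.02197
L = ρ[1 - (K+1)ρ^K + Kρ^(K+1)] / [(1-ρ)(1-ρ^(K+1))]
L = 0.79245 × (1 - 11×0.09766 + 10×0.07739) / ((1 - 0.79245) × (1 - 0.07739)) = 2.8954 jobs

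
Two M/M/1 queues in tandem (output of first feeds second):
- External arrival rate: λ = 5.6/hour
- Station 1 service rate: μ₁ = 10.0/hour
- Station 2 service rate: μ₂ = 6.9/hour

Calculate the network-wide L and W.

By Jackson's theorem, each station behaves as independent M/M/1.
Station 1: ρ₁ = 5.6/10.0 = 0.5600, L₁ = ρ₁/(1-ρ₁) = λ/(μ₁-λ) = 5.6/4.40 = 1.2727
Station 2: ρ₂ = 5.6/6.9 = 0.8116, L₂ = ρ₂/(1-ρ₂) = λ/(μ₂-λ) = 5.6/1.30 = 4.3077
Total: L = L₁ + L₂ = 1.2727 + 4.3077 = 5.5804
W = L/λ = 5.5804/5.6 = 0.9965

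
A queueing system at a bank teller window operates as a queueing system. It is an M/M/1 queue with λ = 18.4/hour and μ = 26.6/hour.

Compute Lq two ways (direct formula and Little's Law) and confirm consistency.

Method 1 (direct): Lq = λ²/(μ(μ-λ)) = 338.56/(26.6 × 8.20) = 1.5522

Method 2 (Little's Law):
W = 1/(μ-λ) = 1/8.20 = 0.12195
Wq = W - 1/μ = 0.12195 - 0.037594 = 0.08436
Lq = λWq = 18.4 × 0.08436 = 1.5522 ✔ (matches Method 1)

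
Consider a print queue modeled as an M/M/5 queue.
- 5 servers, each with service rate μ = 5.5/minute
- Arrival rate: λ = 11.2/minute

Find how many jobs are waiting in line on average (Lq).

Traffic intensity: ρ = λ/(cμ) = 11.2/(5×5.5) = 0.4073
Since ρ = 0.4073 < 1, system is stable.
Offered load a = λ/μ = cρ = 11.2/5.5 = 2.0364
P₀ = [ Σₙ₌₀^4 aⁿ/n! + a^5/(5!(1-ρ)) ]⁻¹
Σ = a^0/0! + a^1/1! + a^2/2! + a^3/3! + a^4/4! = 1.00000 + 2.03636 + 2.07339 + 1.40739 + 0.716490 = 7.2336
a^5/(5!(1-ρ)) = 35.0168/(120 × 0.5927) = 0.4923
P₀ = 1/(7.2336 + 0.4923) = 0.1294
Lq = P₀·a^5·ρ / (5!(1-ρ)²) = 0.1294 × 35.0168 × 0.4073 / (120 × 0.3513) = 0.04378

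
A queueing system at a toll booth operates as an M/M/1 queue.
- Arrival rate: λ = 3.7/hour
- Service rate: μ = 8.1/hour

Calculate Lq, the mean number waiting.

ρ = λ/μ = 3.7/8.1 = 0.4568
For M/M/1: Lq = λ²/(μ(μ-λ))
Lq = 13.69/(8.1 × 4.40)
Lq = 0.3841 vehicles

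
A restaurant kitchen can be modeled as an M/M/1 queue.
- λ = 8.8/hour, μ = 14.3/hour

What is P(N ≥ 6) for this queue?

ρ = λ/μ = 8.8/14.3 = 0.61538
P(N ≥ n) = ρⁿ
P(N ≥ 6) = 0.61538^6
P(N ≥ 6) = 0.05431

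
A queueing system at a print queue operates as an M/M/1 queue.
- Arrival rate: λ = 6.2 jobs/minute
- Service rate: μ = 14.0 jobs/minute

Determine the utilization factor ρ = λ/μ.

Server utilization: ρ = λ/μ
ρ = 6.2/14.0 = 0.4429
The server is busy 44.29% of the time.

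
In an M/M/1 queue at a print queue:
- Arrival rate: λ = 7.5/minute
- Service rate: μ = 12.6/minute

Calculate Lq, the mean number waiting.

ρ = λ/μ = 7.5/12.6 = 0.5952
For M/M/1: Lq = λ²/(μ(μ-λ))
Lq = 56.25/(12.6 × 5.10)
Lq = 0.8754 jobs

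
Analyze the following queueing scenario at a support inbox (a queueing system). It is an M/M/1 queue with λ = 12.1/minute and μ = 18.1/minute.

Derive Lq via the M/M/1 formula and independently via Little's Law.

Method 1 (direct): Lq = λ²/(μ(μ-λ)) = 146.41/(18.1 × 6.00) = 1.3482

Method 2 (Little's Law):
W = 1/(μ-λ) = 1/6.00 = 0.16667
Wq = W - 1/μ = 0.16667 - 0.055249 = 0.11142
Lq = λWq = 12.1 × 0.11142 = 1.3482 ✔ (matches Method 1)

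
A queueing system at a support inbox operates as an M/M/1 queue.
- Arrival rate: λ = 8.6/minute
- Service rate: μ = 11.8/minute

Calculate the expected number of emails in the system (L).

ρ = λ/μ = 8.6/11.8 = 0.7288
For M/M/1: L = λ/(μ-λ)
L = 8.6/(11.8-8.6) = 8.6/3.20
L = 2.6875 emails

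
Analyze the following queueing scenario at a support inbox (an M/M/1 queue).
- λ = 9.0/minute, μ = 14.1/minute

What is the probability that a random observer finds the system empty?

ρ = λ/μ = 9.0/14.1 = 0.6383
P(0) = 1 - ρ = 1 - 0.6383 = 0.3617
The server is idle 36.17% of the time.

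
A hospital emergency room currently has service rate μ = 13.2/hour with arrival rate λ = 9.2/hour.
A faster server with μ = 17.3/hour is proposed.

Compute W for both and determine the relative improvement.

System 1: ρ₁ = 9.2/13.2 = 0.6970, W₁ = 1/(13.2-9.2) = 0.25000
System 2: ρ₂ = 9.2/17.3 = 0.5318, W₂ = 1/(17.3-9.2) = 0.12346
Improvement: (W₁-W₂)/W₁ = (0.25000-0.12346)/0.25000 = 50.62%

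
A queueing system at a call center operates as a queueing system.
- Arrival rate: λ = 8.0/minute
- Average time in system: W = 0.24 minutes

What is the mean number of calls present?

Little's Law: L = λW
L = 8.0 × 0.24 = 1.9200 calls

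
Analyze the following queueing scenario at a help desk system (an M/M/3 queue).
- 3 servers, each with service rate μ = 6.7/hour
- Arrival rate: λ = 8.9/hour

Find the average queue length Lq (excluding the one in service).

Traffic intensity: ρ = λ/(cμ) = 8.9/(3×6.7) = 0.4428
Since ρ = 0.4428 < 1, system is stable.
Offered load a = λ/μ = cρ = 8.9/6.7 = 1.3284
P₀ = [ Σₙ₌₀^2 aⁿ/n! + a^3/(3!(1-ρ)) ]⁻¹
Σ = a^0/0! + a^1/1! + a^2/2! = 1.00000 + 1.32836 + 0.882268 = 3.2106
a^3/(3!(1-ρ)) = 2.3439/(6 × 0.5572) = 0.7011
P₀ = 1/(3.2106 + 0.7011) = 0.2556
Lq = P₀·a^3·ρ / (3!(1-ρ)²) = 0.2556 × 2.3439 × 0.4428 / (6 × 0.3105) = 0.1424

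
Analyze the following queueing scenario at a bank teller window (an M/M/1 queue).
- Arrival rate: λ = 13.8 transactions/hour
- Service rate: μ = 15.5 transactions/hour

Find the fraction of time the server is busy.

Server utilization: ρ = λ/μ
ρ = 13.8/15.5 = 0.8903
The server is busy 89.03% of the time.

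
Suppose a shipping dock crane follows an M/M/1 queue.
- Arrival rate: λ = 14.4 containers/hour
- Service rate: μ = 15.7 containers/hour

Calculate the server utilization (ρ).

Server utilization: ρ = λ/μ
ρ = 14.4/15.7 = 0.9172
The server is busy 91.72% of the time.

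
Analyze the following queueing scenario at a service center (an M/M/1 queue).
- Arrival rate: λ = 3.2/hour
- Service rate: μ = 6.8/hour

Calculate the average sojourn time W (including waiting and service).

First, compute utilization: ρ = λ/μ = 3.2/6.8 = 0.4706
For M/M/1: W = 1/(μ-λ)
W = 1/(6.8-3.2) = 1/3.60
W = 0.2778 hours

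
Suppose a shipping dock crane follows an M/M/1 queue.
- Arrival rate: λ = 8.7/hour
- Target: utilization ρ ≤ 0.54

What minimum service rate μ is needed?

ρ = λ/μ, so μ = λ/ρ
μ ≥ 8.7/0.54 = 16.1111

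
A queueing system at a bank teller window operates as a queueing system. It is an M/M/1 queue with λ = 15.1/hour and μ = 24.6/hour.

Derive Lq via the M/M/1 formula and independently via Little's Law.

Method 1 (direct): Lq = λ²/(μ(μ-λ)) = 228.01/(24.6 × 9.50) = 0.9757

Method 2 (Little's Law):
W = 1/(μ-λ) = 1/9.50 = 0.105263
Wq = W - 1/μ = 0.105263 - 0.0406504 = 0.064613
Lq = λWq = 15.1 × 0.064613 = 0.9757 ✔ (matches Method 1)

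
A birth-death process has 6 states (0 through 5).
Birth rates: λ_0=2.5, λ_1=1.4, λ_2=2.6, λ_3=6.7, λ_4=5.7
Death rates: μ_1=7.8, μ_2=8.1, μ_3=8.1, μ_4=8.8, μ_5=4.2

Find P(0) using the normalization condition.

Ratios P(n)/P(0) = (λ₀···λₙ₋₁)/(μ₁···μₙ):
P(1)/P(0) = (2.5)/(7.8) = 0.3205
P(2)/P(0) = (2.5×1.4)/(7.8×8.1) = 0.05540
P(3)/P(0) = (2.5×1.4×2.6)/(7.8×8.1×8.1) = 0.01778
P(4)/P(0) = (2.5×1.4×2.6×6.7)/(7.8×8.1×8.1×8.8) = 0.01354
P(5)/P(0) = (2.5×1.4×2.6×6.7×5.7)/(7.8×8.1×8.1×8.8×4.2) = 0.01837

Normalization: ∑ P(n) = 1
P(0) × (1.0000 + 0.3205 + 0.05540 + 0.01778 + 0.01354 + 0.01837) = 1
P(0) × 1.4256 = 1
P(0) = 1/1.4256 = 0.7015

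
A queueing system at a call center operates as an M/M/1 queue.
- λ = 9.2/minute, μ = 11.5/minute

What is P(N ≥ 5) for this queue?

ρ = λ/μ = 9.2/11.5 = 0.8000
P(N ≥ n) = ρⁿ
P(N ≥ 5) = 0.8000^5
P(N ≥ 5) = 0.3277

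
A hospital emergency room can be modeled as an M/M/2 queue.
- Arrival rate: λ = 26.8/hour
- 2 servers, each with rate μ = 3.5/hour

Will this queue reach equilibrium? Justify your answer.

Stability requires ρ = λ/(cμ) < 1
ρ = 26.8/(2 × 3.5) = 26.8/7.00 = 3.8286
Since 3.8286 ≥ 1, the system is UNSTABLE.
Need c > λ/μ = 26.8/3.5 = 7.66.
Minimum servers needed: c = 8.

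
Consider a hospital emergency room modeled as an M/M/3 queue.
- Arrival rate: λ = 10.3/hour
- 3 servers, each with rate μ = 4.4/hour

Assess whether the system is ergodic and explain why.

Stability requires ρ = λ/(cμ) < 1
ρ = 10.3/(3 × 4.4) = 10.3/13.20 = 0.7803
Since 0.7803 < 1, the system is STABLE.
The servers are busy 78.03% of the time.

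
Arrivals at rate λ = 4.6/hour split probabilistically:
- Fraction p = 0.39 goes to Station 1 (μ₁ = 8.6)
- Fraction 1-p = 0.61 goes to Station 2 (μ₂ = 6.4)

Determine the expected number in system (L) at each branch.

Effective rates: λ₁ = 4.6×0.39 = 1.794, λ₂ = 4.6×0.61 = 2.806
Station 1: ρ₁ = 1.794/8.6 = 0.2086, L₁ = ρ₁/(1-ρ₁) = 0.2086/(1-0.2086) = 0.2636
Station 2: ρ₂ = 2.806/6.4 = 0.438437, L₂ = ρ₂/(1-ρ₂) = 0.438437/(1-0.438437) = 0.7807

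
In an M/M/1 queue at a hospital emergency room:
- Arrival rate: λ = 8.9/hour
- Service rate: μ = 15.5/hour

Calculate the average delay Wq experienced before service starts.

First, compute utilization: ρ = λ/μ = 8.9/15.5 = 0.5742
For M/M/1: Wq = λ/(μ(μ-λ))
Wq = 8.9/(15.5 × (15.5-8.9))
Wq = 8.9/(15.5 × 6.60)
Wq = 0.08700 hours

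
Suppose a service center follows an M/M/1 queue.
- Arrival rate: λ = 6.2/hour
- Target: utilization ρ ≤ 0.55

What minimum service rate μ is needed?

ρ = λ/μ, so μ = λ/ρ
μ ≥ 6.2/0.55 = 11.2727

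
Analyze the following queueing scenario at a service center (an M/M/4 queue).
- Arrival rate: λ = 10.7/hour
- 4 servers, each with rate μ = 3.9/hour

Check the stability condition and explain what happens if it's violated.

Stability requires ρ = λ/(cμ) < 1
ρ = 10.7/(4 × 3.9) = 10.7/15.60 = 0.6859
Since 0.6859 < 1, the system is STABLE.
The servers are busy 68.59% of the time.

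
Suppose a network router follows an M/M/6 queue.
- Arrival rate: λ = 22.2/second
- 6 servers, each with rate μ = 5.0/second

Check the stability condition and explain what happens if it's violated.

Stability requires ρ = λ/(cμ) < 1
ρ = 22.2/(6 × 5.0) = 22.2/30.00 = 0.7400
Since 0.7400 < 1, the system is STABLE.
The servers are busy 74.00% of the time.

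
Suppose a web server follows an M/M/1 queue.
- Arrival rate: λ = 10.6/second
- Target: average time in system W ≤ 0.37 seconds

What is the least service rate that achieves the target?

For M/M/1: W = 1/(μ-λ)
Need W ≤ 0.37, so 1/(μ-λ) ≤ 0.37
μ - λ ≥ 1/0.37 = 2.7027
μ ≥ 10.6 + 2.7027 = 13.3027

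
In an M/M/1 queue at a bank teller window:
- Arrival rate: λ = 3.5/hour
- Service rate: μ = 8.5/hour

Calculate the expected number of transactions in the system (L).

ρ = λ/μ = 3.5/8.5 = 0.4118
For M/M/1: L = λ/(μ-λ)
L = 3.5/(8.5-3.5) = 3.5/5.00
L = 0.7000 transactions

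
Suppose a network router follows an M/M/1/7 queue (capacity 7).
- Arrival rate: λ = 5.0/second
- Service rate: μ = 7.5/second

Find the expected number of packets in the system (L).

ρ = λ/μ = 5.0/7.5 = 0.66667
P₀ = (1-ρ)/(1-ρ^(K+1)) = (1-0.66667)/(1-0.66667^8) = 0.33333/0.96098 = 0.3469
P_K = P₀×ρ^K = 0.3469 × 0.66667^7 = 0.3469 × 0.05853 = 0.02030
L = ρ[1 - (K+1)ρ^K + Kρ^(K+1)] / [(1-ρ)(1-ρ^(K+1))]
L = 0.66667 × (1 - 8×0.05853 + 7×0.03902) / ((1 - 0.66667) × (1 - 0.03902)) = 1.6752 packets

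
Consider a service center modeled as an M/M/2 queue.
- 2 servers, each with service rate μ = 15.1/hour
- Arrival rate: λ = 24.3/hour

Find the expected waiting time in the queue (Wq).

Traffic intensity: ρ = λ/(cμ) = 24.3/(2×15.1) = 0.8046
Since ρ = 0.8046 < 1, system is stable.
Offered load a = λ/μ = cρ = 24.3/15.1 = 1.6093
P₀ = [ Σₙ₌₀^1 aⁿ/n! + a^2/(2!(1-ρ)) ]⁻¹
Σ = a^0/0! + a^1/1! = 1.0000 + 1.6093 = 2.6093
a^2/(2!(1-ρ)) = 2.58975/(2 × 0.195364) = 6.6280
P₀ = 1/(2.6093 + 6.6280) = 0.1083
Lq = P₀·a^2·ρ / (2!(1-ρ)²) = 0.108257 × 2.58975 × 0.804636 / (2 × 0.0381672) = 2.9552
Wq = Lq/λ = 2.9552/24.3 = 0.1216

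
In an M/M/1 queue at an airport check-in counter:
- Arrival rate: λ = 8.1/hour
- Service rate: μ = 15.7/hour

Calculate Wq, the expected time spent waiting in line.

First, compute utilization: ρ = λ/μ = 8.1/15.7 = 0.5159
For M/M/1: Wq = λ/(μ(μ-λ))
Wq = 8.1/(15.7 × (15.7-8.1))
Wq = 8.1/(15.7 × 7.60)
Wq = 0.06788 hours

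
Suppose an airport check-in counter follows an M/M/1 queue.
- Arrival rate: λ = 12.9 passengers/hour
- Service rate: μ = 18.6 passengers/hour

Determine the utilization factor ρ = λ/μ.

Server utilization: ρ = λ/μ
ρ = 12.9/18.6 = 0.6935
The server is busy 69.35% of the time.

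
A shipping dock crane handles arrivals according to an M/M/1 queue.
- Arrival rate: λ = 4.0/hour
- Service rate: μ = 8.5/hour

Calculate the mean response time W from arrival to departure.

First, compute utilization: ρ = λ/μ = 4.0/8.5 = 0.4706
For M/M/1: W = 1/(μ-λ)
W = 1/(8.5-4.0) = 1/4.50
W = 0.2222 hours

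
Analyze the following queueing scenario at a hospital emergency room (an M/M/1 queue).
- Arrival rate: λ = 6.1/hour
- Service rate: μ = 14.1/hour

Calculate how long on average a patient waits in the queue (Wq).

First, compute utilization: ρ = λ/μ = 6.1/14.1 = 0.4326
For M/M/1: Wq = λ/(μ(μ-λ))
Wq = 6.1/(14.1 × (14.1-6.1))
Wq = 6.1/(14.1 × 8.00)
Wq = 0.05408 hours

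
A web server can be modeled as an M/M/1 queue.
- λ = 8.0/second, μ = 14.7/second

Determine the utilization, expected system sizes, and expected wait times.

Step 1: ρ = λ/μ = 8.0/14.7 = 0.5442
Step 2: L = λ/(μ-λ) = 8.0/6.70 = 1.1940
Step 3: Lq = λ²/(μ(μ-λ)) = 64.00/(14.7×6.70) = 0.6498
Step 4: W = 1/(μ-λ) = 1/6.70 = 0.14925
Step 5: Wq = λ/(μ(μ-λ)) = 8.0/(14.7×6.70) = 0.08123
Step 6: P(0) = 1-ρ = 0.4558
Verify: L = λW = 8.0×0.14925 = 1.1940 ✔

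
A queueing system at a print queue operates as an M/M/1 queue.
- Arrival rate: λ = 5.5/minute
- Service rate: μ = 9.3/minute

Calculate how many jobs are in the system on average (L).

ρ = λ/μ = 5.5/9.3 = 0.5914
For M/M/1: L = λ/(μ-λ)
L = 5.5/(9.3-5.5) = 5.5/3.80
L = 1.4474 jobs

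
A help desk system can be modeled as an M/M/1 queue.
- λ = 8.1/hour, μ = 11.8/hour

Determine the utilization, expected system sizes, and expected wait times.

Step 1: ρ = λ/μ = 8.1/11.8 = 0.6864
Step 2: L = λ/(μ-λ) = 8.1/3.70 = 2.1892
Step 3: Lq = λ²/(μ(μ-λ)) = 65.61/(11.8×3.70) = 1.5027
Step 4: W = 1/(μ-λ) = 1/3.70 = 0.27027
Step 5: Wq = λ/(μ(μ-λ)) = 8.1/(11.8×3.70) = 0.1855
Step 6: P(0) = 1-ρ = 0.3136
Verify: L = λW = 8.1×0.27027 = 2.1892 ✔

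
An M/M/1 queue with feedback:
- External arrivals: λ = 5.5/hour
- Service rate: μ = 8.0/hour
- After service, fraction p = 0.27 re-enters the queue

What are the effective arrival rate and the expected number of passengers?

Effective arrival rate: λ_eff = λ/(1-p) = 5.5/(1-0.27) = 5.5/0.73 = 7.53425
ρ = λ_eff/μ = 7.53425/8.0 = 0.941781
L = ρ/(1-ρ) = 0.941781/(1-0.941781) = 16.1765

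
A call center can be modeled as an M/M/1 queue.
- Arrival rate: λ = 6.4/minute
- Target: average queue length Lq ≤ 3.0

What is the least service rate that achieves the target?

For M/M/1: Lq = λ²/(μ(μ-λ))
Need Lq ≤ 3.0, i.e. μ(μ-λ) ≥ λ²/3.0
μ² - 6.4μ - 40.96/3.0 ≥ 0  →  μ² - 6.4μ - 13.65333 ≥ 0
Quadratic formula (positive root): μ = [λ + √(λ² + 4×13.65333)]/2
Discriminant: 40.96 + 4×13.65333 = 95.5733, √95.5733 = 9.7762
μ ≥ (6.4 + 9.7762)/2 = 8.0881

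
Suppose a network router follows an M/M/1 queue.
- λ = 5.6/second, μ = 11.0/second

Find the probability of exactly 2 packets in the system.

ρ = λ/μ = 5.6/11.0 = 0.5091
P(n) = (1-ρ)ρⁿ
P(2) = (1-0.5091) × 0.5091^2
P(2) = 0.4909 × 0.2592
P(2) = 0.1272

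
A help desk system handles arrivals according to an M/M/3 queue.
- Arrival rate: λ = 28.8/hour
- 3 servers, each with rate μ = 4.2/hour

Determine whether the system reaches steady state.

Stability requires ρ = λ/(cμ) < 1
ρ = 28.8/(3 × 4.2) = 28.8/12.60 = 2.2857
Since 2.2857 ≥ 1, the system is UNSTABLE.
Need c > λ/μ = 28.8/4.2 = 6.86.
Minimum servers needed: c = 7.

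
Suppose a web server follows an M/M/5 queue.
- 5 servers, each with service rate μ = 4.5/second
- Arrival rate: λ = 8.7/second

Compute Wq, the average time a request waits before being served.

Traffic intensity: ρ = λ/(cμ) = 8.7/(5×4.5) = 0.3867
Since ρ = 0.3867 < 1, system is stable.
Offered load a = λ/μ = cρ = 8.7/4.5 = 1.9333
P₀ = [ Σₙ₌₀^4 aⁿ/n! + a^5/(5!(1-ρ)) ]⁻¹
Σ = a^0/0! + a^1/1! + a^2/2! + a^3/3! + a^4/4! = 1.0000 + 1.9333 + 1.8689 + 1.2044 + 0.5821 = 6.5887
a^5/(5!(1-ρ)) = 27.0106/(120 × 0.6133) = 0.3670
P₀ = 1/(6.5887 + 0.3670) = 0.1438
Lq = P₀·a^5·ρ / (5!(1-ρ)²) = 0.14377 × 27.0106 × 0.38667 / (120 × 0.37618) = 0.03326
Wq = Lq/λ = 0.03326/8.7 = 0.003823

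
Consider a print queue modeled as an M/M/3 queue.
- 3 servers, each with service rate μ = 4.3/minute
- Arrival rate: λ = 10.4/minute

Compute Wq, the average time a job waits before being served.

Traffic intensity: ρ = λ/(cμ) = 10.4/(3×4.3) = 0.8062
Since ρ = 0.8062 < 1, system is stable.
Offered load a = λ/μ = cρ = 10.4/4.3 = 2.4186
P₀ = [ Σₙ₌₀^2 aⁿ/n! + a^3/(3!(1-ρ)) ]⁻¹
Σ = a^0/0! + a^1/1! + a^2/2! = 1.0000 + 2.4186 + 2.9248 = 6.3434
a^3/(3!(1-ρ)) = 14.1480/(6 × 0.193798) = 12.1673
P₀ = 1/(6.3434 + 12.1673) = 0.05402
Lq = P₀·a^3·ρ / (3!(1-ρ)²) = 0.054023 × 14.1480 × 0.80620 / (6 × 0.037558) = 2.7344
Wq = Lq/λ = 2.7344/10.4 = 0.2629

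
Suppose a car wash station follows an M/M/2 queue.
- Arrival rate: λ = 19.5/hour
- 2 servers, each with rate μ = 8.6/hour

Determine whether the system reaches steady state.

Stability requires ρ = λ/(cμ) < 1
ρ = 19.5/(2 × 8.6) = 19.5/17.20 = 1.1337
Since 1.1337 ≥ 1, the system is UNSTABLE.
Need c > λ/μ = 19.5/8.6 = 2.27.
Minimum servers needed: c = 3.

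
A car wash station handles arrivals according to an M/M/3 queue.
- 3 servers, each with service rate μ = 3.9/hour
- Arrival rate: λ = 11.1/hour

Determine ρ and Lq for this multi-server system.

Traffic intensity: ρ = λ/(cμ) = 11.1/(3×3.9) = 0.9487
Since ρ = 0.9487 < 1, system is stable.
Offered load a = λ/μ = cρ = 11.1/3.9 = 2.8462
P₀ = [ Σₙ₌₀^2 aⁿ/n! + a^3/(3!(1-ρ)) ]⁻¹
Σ = a^0/0! + a^1/1! + a^2/2! = 1.00000 + 2.84615 + 4.05030 = 7.8964
a^3/(3!(1-ρ)) = 23.05553/(6 × 0.05128205) = 74.9305
P₀ = 1/(7.8964 + 74.9305) = 0.01207
Lq = P₀·a^3·ρ / (3!(1-ρ)²) = 0.0120734 × 23.0555 × 0.948718 / (6 × 0.00262985) = 16.7363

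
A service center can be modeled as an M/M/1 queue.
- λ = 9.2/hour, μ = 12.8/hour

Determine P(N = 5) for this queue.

ρ = λ/μ = 9.2/12.8 = 0.71875
P(n) = (1-ρ)ρⁿ
P(5) = (1-0.71875) × 0.71875^5
P(5) = 0.28125 × 0.19182
P(5) = 0.05395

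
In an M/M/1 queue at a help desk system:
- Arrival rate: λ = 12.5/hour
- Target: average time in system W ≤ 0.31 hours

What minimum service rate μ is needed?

For M/M/1: W = 1/(μ-λ)
Need W ≤ 0.31, so 1/(μ-λ) ≤ 0.31
μ - λ ≥ 1/0.31 = 3.2258
μ ≥ 12.5 + 3.2258 = 15.7258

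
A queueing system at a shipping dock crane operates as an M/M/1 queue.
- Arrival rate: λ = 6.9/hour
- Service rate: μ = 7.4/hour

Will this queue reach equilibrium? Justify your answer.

Stability requires ρ = λ/(cμ) < 1
ρ = 6.9/(1 × 7.4) = 6.9/7.40 = 0.9324
Since 0.9324 < 1, the system is STABLE.
The server is busy 93.24% of the time.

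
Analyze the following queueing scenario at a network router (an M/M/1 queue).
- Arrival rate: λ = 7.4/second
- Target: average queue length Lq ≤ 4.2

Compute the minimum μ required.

For M/M/1: Lq = λ²/(μ(μ-λ))
Need Lq ≤ 4.2, i.e. μ(μ-λ) ≥ λ²/4.2
μ² - 7.4μ - 54.76/4.2 ≥ 0  →  μ² - 7.4μ - 13.0381 ≥ 0
Quadratic formula (positive root): μ = [λ + √(λ² + 4×13.0381)]/2
Discriminant: 54.76 + 4×13.0381 = 106.9124, √106.9124 = 10.3398
μ ≥ (7.4 + 10.3398)/2 = 8.8699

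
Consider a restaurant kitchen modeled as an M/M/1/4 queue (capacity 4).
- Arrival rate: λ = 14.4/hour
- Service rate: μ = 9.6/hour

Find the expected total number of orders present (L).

ρ = λ/μ = 14.4/9.6 = 1.5000
P₀ = (1-ρ)/(1-ρ^(K+1)) = (1-1.5000)/(1-1.5000^5) = -0.5000/-6.5938 = 0.07583
P_K = P₀×ρ^K = 0.07583 × 1.5000^4 = 0.07583 × 5.0625 = 0.3839
L = ρ[1 - (K+1)ρ^K + Kρ^(K+1)] / [(1-ρ)(1-ρ^(K+1))]
L = 1.5000 × (1 - 5×5.06250 + 4×7.59375) / ((1 - 1.5000) × (1 - 7.59375)) = 2.7583 orders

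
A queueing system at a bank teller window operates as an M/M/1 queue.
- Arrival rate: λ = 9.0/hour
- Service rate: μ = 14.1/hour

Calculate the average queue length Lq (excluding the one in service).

ρ = λ/μ = 9.0/14.1 = 0.6383
For M/M/1: Lq = λ²/(μ(μ-λ))
Lq = 81.00/(14.1 × 5.10)
Lq = 1.1264 transactions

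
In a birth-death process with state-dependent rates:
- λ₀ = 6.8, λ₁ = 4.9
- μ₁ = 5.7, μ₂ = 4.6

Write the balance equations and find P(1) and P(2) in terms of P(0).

Balance equations:
State 0: λ₀P₀ = μ₁P₁ → P₁ = (λ₀/μ₁)P₀ = (6.8/5.7)P₀ = 1.1930P₀
State 1: P₂ = (λ₀λ₁)/(μ₁μ₂)P₀ = (6.8×4.9)/(5.7×4.6)P₀ = 1.2708P₀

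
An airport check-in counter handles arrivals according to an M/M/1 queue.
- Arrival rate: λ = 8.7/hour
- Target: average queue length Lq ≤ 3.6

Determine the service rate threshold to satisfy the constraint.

For M/M/1: Lq = λ²/(μ(μ-λ))
Need Lq ≤ 3.6, i.e. μ(μ-λ) ≥ λ²/3.6
μ² - 8.7μ - 75.69/3.6 ≥ 0  →  μ² - 8.7μ - 21.0250 ≥ 0
Quadratic formula (positive root): μ = [λ + √(λ² + 4×21.0250)]/2
Discriminant: 75.69 + 4×21.0250 = 159.7900, √159.7900 = 12.6408
μ ≥ (8.7 + 12.6408)/2 = 10.6704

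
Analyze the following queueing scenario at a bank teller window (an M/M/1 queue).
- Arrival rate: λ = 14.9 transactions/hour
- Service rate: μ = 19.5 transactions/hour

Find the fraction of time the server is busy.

Server utilization: ρ = λ/μ
ρ = 14.9/19.5 = 0.7641
The server is busy 76.41% of the time.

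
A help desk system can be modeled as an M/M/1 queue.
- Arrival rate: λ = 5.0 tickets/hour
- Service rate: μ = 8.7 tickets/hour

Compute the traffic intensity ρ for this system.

Server utilization: ρ = λ/μ
ρ = 5.0/8.7 = 0.5747
The server is busy 57.47% of the time.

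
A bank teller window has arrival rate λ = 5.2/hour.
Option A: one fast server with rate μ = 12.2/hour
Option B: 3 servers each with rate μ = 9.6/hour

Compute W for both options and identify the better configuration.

Option A: single server μ = 12.2 (M/M/1)
  ρ_A = 5.2/12.2 = 0.4262
  W_A = 1/(μ-λ) = 1/(12.2-5.2) = 1/7.00 = 0.1429

Option B: 3 servers μ = 9.6 (M/M/3)
  ρ_B = λ/(cμ) = 5.2/(3×9.6) = 0.1806
  Offered load a = λ/μ = cρ = 5.2/9.6 = 0.5417
  P₀ = [ Σₙ₌₀^2 aⁿ/n! + a^3/(3!(1-ρ)) ]⁻¹
  Σ = a^0/0! + a^1/1! + a^2/2! = 1.0000 + 0.5417 + 0.1467 = 1.6884
  a^3/(3!(1-ρ)) = 0.1589/(6 × 0.8194) = 0.03232
  P₀ = 1/(1.6884 + 0.03232) = 0.5812
  Lq = P₀·a^3·ρ / (3!(1-ρ)²) = 0.58116 × 0.15893 × 0.18056 / (6 × 0.67149) = 0.004139
  Wq_B = Lq/λ = 0.004139/5.2 = 0.0007960
  W_B = Wq_B + 1/μ = 0.0007960 + 0.1042 = 0.1050

Since W_B = 0.1050 < W_A = 0.1429, Option B (multiple servers) has the shorter time in system.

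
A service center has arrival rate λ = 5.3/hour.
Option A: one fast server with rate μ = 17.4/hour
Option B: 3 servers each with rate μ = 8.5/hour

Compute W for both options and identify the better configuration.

Option A: single server μ = 17.4 (M/M/1)
  ρ_A = 5.3/17.4 = 0.3046
  W_A = 1/(μ-λ) = 1/(17.4-5.3) = 1/12.10 = 0.08264

Option B: 3 servers μ = 8.5 (M/M/3)
  ρ_B = λ/(cμ) = 5.3/(3×8.5) = 0.2078
  Offered load a = λ/μ = cρ = 5.3/8.5 = 0.6235
  P₀ = [ Σₙ₌₀^2 aⁿ/n! + a^3/(3!(1-ρ)) ]⁻¹
  Σ = a^0/0! + a^1/1! + a^2/2! = 1.0000 + 0.6235 + 0.1944 = 1.8179
  a^3/(3!(1-ρ)) = 0.2424/(6 × 0.7922) = 0.05100
  P₀ = 1/(1.8179 + 0.05100) = 0.5351
  Lq = P₀·a^3·ρ / (3!(1-ρ)²) = 0.53507 × 0.24242 × 0.20784 / (6 × 0.62751) = 0.007160
  Wq_B = Lq/λ = 0.007160/5.3 = 0.001351
  W_B = Wq_B + 1/μ = 0.001351 + 0.1176 = 0.1190

Since W_A = 0.08264 < W_B = 0.1190, Option A (single fast server) has the shorter time in system.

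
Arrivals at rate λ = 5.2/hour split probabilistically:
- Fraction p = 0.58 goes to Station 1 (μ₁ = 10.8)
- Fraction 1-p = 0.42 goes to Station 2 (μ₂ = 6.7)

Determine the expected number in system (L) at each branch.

Effective rates: λ₁ = 5.2×0.58 = 3.016, λ₂ = 5.2×0.42 = 2.184
Station 1: ρ₁ = 3.016/10.8 = 0.2793, L₁ = ρ₁/(1-ρ₁) = 0.2793/(1-0.2793) = 0.3875
Station 2: ρ₂ = 2.184/6.7 = 0.32597, L₂ = ρ₂/(1-ρ₂) = 0.32597/(1-0.32597) = 0.4836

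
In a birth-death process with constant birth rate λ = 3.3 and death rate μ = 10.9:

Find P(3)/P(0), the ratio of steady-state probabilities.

For constant rates: P(n)/P(0) = (λ/μ)^n
P(3)/P(0) = (3.3/10.9)^3 = 0.30275^3 = 0.02775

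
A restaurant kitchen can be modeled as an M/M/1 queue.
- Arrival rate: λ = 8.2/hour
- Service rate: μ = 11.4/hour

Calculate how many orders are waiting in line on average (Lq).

ρ = λ/μ = 8.2/11.4 = 0.7193
For M/M/1: Lq = λ²/(μ(μ-λ))
Lq = 67.24/(11.4 × 3.20)
Lq = 1.8432 orders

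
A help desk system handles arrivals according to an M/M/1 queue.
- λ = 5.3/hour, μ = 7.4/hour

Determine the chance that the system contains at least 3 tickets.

ρ = λ/μ = 5.3/7.4 = 0.7162
P(N ≥ n) = ρⁿ
P(N ≥ 3) = 0.7162^3
P(N ≥ 3) = 0.3674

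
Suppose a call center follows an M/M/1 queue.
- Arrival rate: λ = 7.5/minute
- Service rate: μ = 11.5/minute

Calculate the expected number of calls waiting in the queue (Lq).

ρ = λ/μ = 7.5/11.5 = 0.6522
For M/M/1: Lq = λ²/(μ(μ-λ))
Lq = 56.25/(11.5 × 4.00)
Lq = 1.2228 calls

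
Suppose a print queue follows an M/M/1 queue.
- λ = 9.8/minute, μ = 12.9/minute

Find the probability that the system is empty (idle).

ρ = λ/μ = 9.8/12.9 = 0.7597
P(0) = 1 - ρ = 1 - 0.7597 = 0.2403
The server is idle 24.03% of the time.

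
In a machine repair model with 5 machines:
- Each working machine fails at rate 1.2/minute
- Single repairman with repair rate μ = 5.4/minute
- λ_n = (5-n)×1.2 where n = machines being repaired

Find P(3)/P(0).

P(3)/P(0) = ∏_{i=0}^{3-1} λ_i/μ_{i+1}
= (5-0)×1.2/5.4 × (5-1)×1.2/5.4 × (5-2)×1.2/5.4
= 0.6584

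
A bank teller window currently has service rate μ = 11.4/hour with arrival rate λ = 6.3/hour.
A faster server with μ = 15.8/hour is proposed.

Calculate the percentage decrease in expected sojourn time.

System 1: ρ₁ = 6.3/11.4 = 0.5526, W₁ = 1/(11.4-6.3) = 0.19608
System 2: ρ₂ = 6.3/15.8 = 0.3987, W₂ = 1/(15.8-6.3) = 0.10526
Improvement: (W₁-W₂)/W₁ = (0.19608-0.10526)/0.19608 = 46.32%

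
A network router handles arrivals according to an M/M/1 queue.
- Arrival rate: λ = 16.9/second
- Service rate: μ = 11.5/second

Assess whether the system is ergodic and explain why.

Stability requires ρ = λ/(cμ) < 1
ρ = 16.9/(1 × 11.5) = 16.9/11.50 = 1.4696
Since 1.4696 ≥ 1, the system is UNSTABLE.
Queue grows without bound. Need μ > λ = 16.9.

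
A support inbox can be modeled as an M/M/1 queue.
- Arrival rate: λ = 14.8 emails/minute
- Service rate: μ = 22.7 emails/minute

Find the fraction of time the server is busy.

Server utilization: ρ = λ/μ
ρ = 14.8/22.7 = 0.6520
The server is busy 65.20% of the time.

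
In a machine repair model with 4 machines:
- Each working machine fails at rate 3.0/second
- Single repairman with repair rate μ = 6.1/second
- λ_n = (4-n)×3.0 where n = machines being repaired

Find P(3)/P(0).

P(3)/P(0) = ∏_{i=0}^{3-1} λ_i/μ_{i+1}
= (4-0)×3.0/6.1 × (4-1)×3.0/6.1 × (4-2)×3.0/6.1
= 2.8549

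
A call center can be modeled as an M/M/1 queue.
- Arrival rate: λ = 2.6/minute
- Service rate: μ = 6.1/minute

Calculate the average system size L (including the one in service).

ρ = λ/μ = 2.6/6.1 = 0.4262
For M/M/1: L = λ/(μ-λ)
L = 2.6/(6.1-2.6) = 2.6/3.50
L = 0.7429 calls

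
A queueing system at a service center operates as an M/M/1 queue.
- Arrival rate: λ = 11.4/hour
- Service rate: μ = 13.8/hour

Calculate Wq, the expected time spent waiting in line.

First, compute utilization: ρ = λ/μ = 11.4/13.8 = 0.8261
For M/M/1: Wq = λ/(μ(μ-λ))
Wq = 11.4/(13.8 × (13.8-11.4))
Wq = 11.4/(13.8 × 2.40)
Wq = 0.3442 hours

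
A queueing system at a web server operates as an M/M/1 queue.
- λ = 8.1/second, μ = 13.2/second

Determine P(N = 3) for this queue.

ρ = λ/μ = 8.1/13.2 = 0.6136
P(n) = (1-ρ)ρⁿ
P(3) = (1-0.6136) × 0.6136^3
P(3) = 0.38640 × 0.23102
P(3) = 0.08927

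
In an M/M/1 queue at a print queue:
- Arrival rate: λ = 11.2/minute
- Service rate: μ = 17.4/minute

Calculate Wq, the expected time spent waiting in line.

First, compute utilization: ρ = λ/μ = 11.2/17.4 = 0.6437
For M/M/1: Wq = λ/(μ(μ-λ))
Wq = 11.2/(17.4 × (17.4-11.2))
Wq = 11.2/(17.4 × 6.20)
Wq = 0.1038 minutes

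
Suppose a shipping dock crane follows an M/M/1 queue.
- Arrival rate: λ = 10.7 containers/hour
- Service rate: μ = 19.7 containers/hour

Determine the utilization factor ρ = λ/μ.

Server utilization: ρ = λ/μ
ρ = 10.7/19.7 = 0.5431
The server is busy 54.31% of the time.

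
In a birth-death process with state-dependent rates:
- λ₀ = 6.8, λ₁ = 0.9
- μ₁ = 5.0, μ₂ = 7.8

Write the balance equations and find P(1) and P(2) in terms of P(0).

Balance equations:
State 0: λ₀P₀ = μ₁P₁ → P₁ = (λ₀/μ₁)P₀ = (6.8/5.0)P₀ = 1.3600P₀
State 1: P₂ = (λ₀λ₁)/(μ₁μ₂)P₀ = (6.8×0.9)/(5.0×7.8)P₀ = 0.1569P₀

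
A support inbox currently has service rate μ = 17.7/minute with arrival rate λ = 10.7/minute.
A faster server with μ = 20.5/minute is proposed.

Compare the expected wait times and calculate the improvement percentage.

System 1: ρ₁ = 10.7/17.7 = 0.6045, W₁ = 1/(17.7-10.7) = 0.14286
System 2: ρ₂ = 10.7/20.5 = 0.5220, W₂ = 1/(20.5-10.7) = 0.10204
Improvement: (W₁-W₂)/W₁ = (0.14286-0.10204)/0.14286 = 28.57%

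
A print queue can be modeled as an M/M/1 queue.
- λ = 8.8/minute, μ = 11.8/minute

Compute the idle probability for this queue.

ρ = λ/μ = 8.8/11.8 = 0.7458
P(0) = 1 - ρ = 1 - 0.7458 = 0.2542
The server is idle 25.42% of the time.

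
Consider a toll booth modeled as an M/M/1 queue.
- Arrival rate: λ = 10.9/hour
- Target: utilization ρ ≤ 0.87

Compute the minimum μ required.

ρ = λ/μ, so μ = λ/ρ
μ ≥ 10.9/0.87 = 12.5287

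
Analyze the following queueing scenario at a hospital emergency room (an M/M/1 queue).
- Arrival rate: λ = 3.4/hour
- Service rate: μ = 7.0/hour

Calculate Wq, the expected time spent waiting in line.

First, compute utilization: ρ = λ/μ = 3.4/7.0 = 0.4857
For M/M/1: Wq = λ/(μ(μ-λ))
Wq = 3.4/(7.0 × (7.0-3.4))
Wq = 3.4/(7.0 × 3.60)
Wq = 0.1349 hours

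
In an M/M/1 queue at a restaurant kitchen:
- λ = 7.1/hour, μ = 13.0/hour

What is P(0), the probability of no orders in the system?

ρ = λ/μ = 7.1/13.0 = 0.5462
P(0) = 1 - ρ = 1 - 0.5462 = 0.4538
The server is idle 45.38% of the time.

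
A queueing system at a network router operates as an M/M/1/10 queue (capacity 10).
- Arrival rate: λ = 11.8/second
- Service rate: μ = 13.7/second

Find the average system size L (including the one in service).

ρ = λ/μ = 11.8/13.7 = 0.86131
P₀ = (1-ρ)/(1-ρ^(K+1)) = (1-0.86131)/(1-0.86131^11) = 0.1387/0.8065 = 0.1720
P_K = P₀×ρ^K = 0.17197 × 0.86131^10 = 0.17197 × 0.22470 = 0.03864
L = ρ[1 - (K+1)ρ^K + Kρ^(K+1)] / [(1-ρ)(1-ρ^(K+1))]
L = 0.86131 × (1 - 11×0.224696 + 10×0.193533) / ((1 - 0.86131) × (1 - 0.193533)) = 3.5706 packets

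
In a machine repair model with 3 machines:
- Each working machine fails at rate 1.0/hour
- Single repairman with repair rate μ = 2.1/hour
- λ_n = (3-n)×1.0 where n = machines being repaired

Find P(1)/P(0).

P(1)/P(0) = ∏_{i=0}^{1-1} λ_i/μ_{i+1}
= (3-0)×1.0/2.1
= 1.4286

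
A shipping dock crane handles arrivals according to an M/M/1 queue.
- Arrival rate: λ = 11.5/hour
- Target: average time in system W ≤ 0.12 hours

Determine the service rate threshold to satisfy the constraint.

For M/M/1: W = 1/(μ-λ)
Need W ≤ 0.12, so 1/(μ-λ) ≤ 0.12
μ - λ ≥ 1/0.12 = 8.3333
μ ≥ 11.5 + 8.3333 = 19.8333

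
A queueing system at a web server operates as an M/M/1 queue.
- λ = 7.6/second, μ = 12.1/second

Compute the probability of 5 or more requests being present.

ρ = λ/μ = 7.6/12.1 = 0.6281
P(N ≥ n) = ρⁿ
P(N ≥ 5) = 0.6281^5
P(N ≥ 5) = 0.09776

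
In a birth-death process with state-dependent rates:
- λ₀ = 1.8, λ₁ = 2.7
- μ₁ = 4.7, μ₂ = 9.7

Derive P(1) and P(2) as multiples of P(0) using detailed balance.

Balance equations:
State 0: λ₀P₀ = μ₁P₁ → P₁ = (λ₀/μ₁)P₀ = (1.8/4.7)P₀ = 0.3830P₀
State 1: P₂ = (λ₀λ₁)/(μ₁μ₂)P₀ = (1.8×2.7)/(4.7×9.7)P₀ = 0.1066P₀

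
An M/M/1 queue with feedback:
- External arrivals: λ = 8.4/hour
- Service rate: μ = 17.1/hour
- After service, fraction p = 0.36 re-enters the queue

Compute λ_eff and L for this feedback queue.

Effective arrival rate: λ_eff = λ/(1-p) = 8.4/(1-0.36) = 8.4/0.64 = 13.1250
ρ = λ_eff/μ = 13.1250/17.1 = 0.767544
L = ρ/(1-ρ) = 0.767544/(1-0.767544) = 3.3019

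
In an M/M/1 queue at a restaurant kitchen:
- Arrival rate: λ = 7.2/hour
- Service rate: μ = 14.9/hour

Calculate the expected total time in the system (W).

First, compute utilization: ρ = λ/μ = 7.2/14.9 = 0.4832
For M/M/1: W = 1/(μ-λ)
W = 1/(14.9-7.2) = 1/7.70
W = 0.1299 hours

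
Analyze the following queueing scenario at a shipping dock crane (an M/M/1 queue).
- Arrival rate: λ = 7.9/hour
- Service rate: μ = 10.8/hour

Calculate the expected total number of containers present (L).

ρ = λ/μ = 7.9/10.8 = 0.7315
For M/M/1: L = λ/(μ-λ)
L = 7.9/(10.8-7.9) = 7.9/2.90
L = 2.7241 containers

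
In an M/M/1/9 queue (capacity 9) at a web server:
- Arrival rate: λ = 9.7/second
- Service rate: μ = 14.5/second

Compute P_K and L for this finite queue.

ρ = λ/μ = 9.7/14.5 = 0.668966
P₀ = (1-ρ)/(1-ρ^(K+1)) = (1-0.668966)/(1-0.668966^10) = 0.33103/0.98205 = 0.3371
P_K = P₀×ρ^K = 0.3371 × 0.668966^9 = 0.3371 × 0.02683 = 0.009044
Blocking probability P_9 = 0.009044 (0.90%)
L = ρ[1 - (K+1)ρ^K + Kρ^(K+1)] / [(1-ρ)(1-ρ^(K+1))]
L = 0.668966 × (1 - 10×0.02683 + 9×0.01795) / ((1 - 0.668966) × (1 - 0.01795)) = 1.8381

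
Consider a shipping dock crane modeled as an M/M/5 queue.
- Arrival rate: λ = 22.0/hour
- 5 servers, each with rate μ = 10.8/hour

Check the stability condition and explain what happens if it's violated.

Stability requires ρ = λ/(cμ) < 1
ρ = 22.0/(5 × 10.8) = 22.0/54.00 = 0.4074
Since 0.4074 < 1, the system is STABLE.
The servers are busy 40.74% of the time.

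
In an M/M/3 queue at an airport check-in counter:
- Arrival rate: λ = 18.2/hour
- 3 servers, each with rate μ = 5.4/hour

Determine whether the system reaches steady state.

Stability requires ρ = λ/(cμ) < 1
ρ = 18.2/(3 × 5.4) = 18.2/16.20 = 1.1235
Since 1.1235 ≥ 1, the system is UNSTABLE.
Need c > λ/μ = 18.2/5.4 = 3.37.
Minimum servers needed: c = 4.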